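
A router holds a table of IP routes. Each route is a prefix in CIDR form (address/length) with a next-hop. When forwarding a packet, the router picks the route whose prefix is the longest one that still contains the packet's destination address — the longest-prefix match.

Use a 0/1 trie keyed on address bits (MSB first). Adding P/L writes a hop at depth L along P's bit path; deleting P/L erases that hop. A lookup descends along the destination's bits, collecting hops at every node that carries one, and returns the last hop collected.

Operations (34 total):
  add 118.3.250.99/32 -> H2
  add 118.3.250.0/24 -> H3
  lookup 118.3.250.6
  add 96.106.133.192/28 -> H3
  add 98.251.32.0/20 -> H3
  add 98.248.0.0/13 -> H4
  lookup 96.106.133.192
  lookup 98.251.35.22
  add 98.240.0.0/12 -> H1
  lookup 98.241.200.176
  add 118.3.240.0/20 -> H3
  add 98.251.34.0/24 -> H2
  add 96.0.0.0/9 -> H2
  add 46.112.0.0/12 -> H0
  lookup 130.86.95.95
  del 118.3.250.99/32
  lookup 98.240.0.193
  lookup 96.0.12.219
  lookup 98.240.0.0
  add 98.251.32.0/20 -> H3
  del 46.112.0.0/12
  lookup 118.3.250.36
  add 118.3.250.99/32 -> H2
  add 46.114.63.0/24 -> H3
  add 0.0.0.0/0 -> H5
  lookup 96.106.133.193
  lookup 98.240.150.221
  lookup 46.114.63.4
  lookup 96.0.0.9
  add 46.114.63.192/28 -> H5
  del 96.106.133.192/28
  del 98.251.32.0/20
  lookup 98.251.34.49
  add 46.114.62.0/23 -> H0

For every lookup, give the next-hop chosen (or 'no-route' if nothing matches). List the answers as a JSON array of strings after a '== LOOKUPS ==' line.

Trace:
  + 118.3.250.99/32 (H2) depth=32
  + 118.3.250.0/24 (H3) depth=24
  ? 118.3.250.6  path d0:-→d1:-→d2:-→d3:-→d4:-→d5:-→d6:-→d7:-→d8:-→d9:-→d10:-→d11:-→d12:-→d13:-→d14:-→d15:-→d16:-→d17:-→d18:-→d19:-→d20:-→d21:-→d22:-→d23:-→d24:H3→d25:-  best=H3
  + 96.106.133.192/28 (H3) depth=28
  + 98.251.32.0/20 (H3) depth=20
  + 98.248.0.0/13 (H4) depth=13
  ? 96.106.133.192  path d0:-→d1:-→d2:-→d3:-→d4:-→d5:-→d6:-→d7:-→d8:-→d9:-→d10:-→d11:-→d12:-→d13:-→d14:-→d15:-→d16:-→d17:-→d18:-→d19:-→d20:-→d21:-→d22:-→d23:-→d24:-→d25:-→d26:-→d27:-→d28:H3  best=H3
  ? 98.251.35.22  path d0:-→d1:-→d2:-→d3:-→d4:-→d5:-→d6:-→d7:-→d8:-→d9:-→d10:-→d11:-→d12:-→d13:H4→d14:-→d15:-→d16:-→d17:-→d18:-→d19:-→d20:H3  best=H3
  + 98.240.0.0/12 (H1) depth=12
  ? 98.241.200.176  path d0:-→d1:-→d2:-→d3:-→d4:-→d5:-→d6:-→d7:-→d8:-→d9:-→d10:-→d11:-→d12:H1  best=H1
  + 118.3.240.0/20 (H3) depth=20
  + 98.251.34.0/24 (H2) depth=24
  + 96.0.0.0/9 (H2) depth=9
  + 46.112.0.0/12 (H0) depth=12
  ? 130.86.95.95  path d0:-  best=no-route
  - 118.3.250.99/32 clear@32
  ? 98.240.0.193  path d0:-→d1:-→d2:-→d3:-→d4:-→d5:-→d6:-→d7:-→d8:-→d9:-→d10:-→d11:-→d12:H1  best=H1
  ? 96.0.12.219  path d0:-→d1:-→d2:-→d3:-→d4:-→d5:-→d6:-→d7:-→d8:-→d9:H2  best=H2
  ? 98.240.0.0  path d0:-→d1:-→d2:-→d3:-→d4:-→d5:-→d6:-→d7:-→d8:-→d9:-→d10:-→d11:-→d12:H1  best=H1
  + 98.251.32.0/20 (H3) depth=20
  - 46.112.0.0/12 clear@12
  ? 118.3.250.36  path d0:-→d1:-→d2:-→d3:-→d4:-→d5:-→d6:-→d7:-→d8:-→d9:-→d10:-→d11:-→d12:-→d13:-→d14:-→d15:-→d16:-→d17:-→d18:-→d19:-→d20:H3→d21:-→d22:-→d23:-→d24:H3→d25:-  best=H3
  + 118.3.250.99/32 (H2) depth=32
  + 46.114.63.0/24 (H3) depth=24
  + 0.0.0.0/0 (H5) depth=0
  ? 96.106.133.193  path d0:H5→d1:-→d2:-→d3:-→d4:-→d5:-→d6:-→d7:-→d8:-→d9:H2→d10:-→d11:-→d12:-→d13:-→d14:-→d15:-→d16:-→d17:-→d18:-→d19:-→d20:-→d21:-→d22:-→d23:-→d24:-→d25:-→d26:-→d27:-→d28:H3  best=H3
  ? 98.240.150.221  path d0:H5→d1:-→d2:-→d3:-→d4:-→d5:-→d6:-→d7:-→d8:-→d9:-→d10:-→d11:-→d12:H1  best=H1
  ? 46.114.63.4  path d0:H5→d1:-→d2:-→d3:-→d4:-→d5:-→d6:-→d7:-→d8:-→d9:-→d10:-→d11:-→d12:-→d13:-→d14:-→d15:-→d16:-→d17:-→d18:-→d19:-→d20:-→d21:-→d22:-→d23:-→d24:H3  best=H3
  ? 96.0.0.9  path d0:H5→d1:-→d2:-→d3:-→d4:-→d5:-→d6:-→d7:-→d8:-→d9:H2  best=H2
  + 46.114.63.192/28 (H5) depth=28
  - 96.106.133.192/28 clear@28
  - 98.251.32.0/20 clear@20
  ? 98.251.34.49  path d0:H5→d1:-→d2:-→d3:-→d4:-→d5:-→d6:-→d7:-→d8:-→d9:-→d10:-→d11:-→d12:H1→d13:H4→d14:-→d15:-→d16:-→d17:-→d18:-→d19:-→d20:-→d21:-→d22:-→d23:-→d24:H2  best=H2
  + 46.114.62.0/23 (H0) depth=23

== LOOKUPS ==
["H3","H3","H3","H1","no-route","H1","H2","H1","H3","H3","H1","H3","H2","H2"]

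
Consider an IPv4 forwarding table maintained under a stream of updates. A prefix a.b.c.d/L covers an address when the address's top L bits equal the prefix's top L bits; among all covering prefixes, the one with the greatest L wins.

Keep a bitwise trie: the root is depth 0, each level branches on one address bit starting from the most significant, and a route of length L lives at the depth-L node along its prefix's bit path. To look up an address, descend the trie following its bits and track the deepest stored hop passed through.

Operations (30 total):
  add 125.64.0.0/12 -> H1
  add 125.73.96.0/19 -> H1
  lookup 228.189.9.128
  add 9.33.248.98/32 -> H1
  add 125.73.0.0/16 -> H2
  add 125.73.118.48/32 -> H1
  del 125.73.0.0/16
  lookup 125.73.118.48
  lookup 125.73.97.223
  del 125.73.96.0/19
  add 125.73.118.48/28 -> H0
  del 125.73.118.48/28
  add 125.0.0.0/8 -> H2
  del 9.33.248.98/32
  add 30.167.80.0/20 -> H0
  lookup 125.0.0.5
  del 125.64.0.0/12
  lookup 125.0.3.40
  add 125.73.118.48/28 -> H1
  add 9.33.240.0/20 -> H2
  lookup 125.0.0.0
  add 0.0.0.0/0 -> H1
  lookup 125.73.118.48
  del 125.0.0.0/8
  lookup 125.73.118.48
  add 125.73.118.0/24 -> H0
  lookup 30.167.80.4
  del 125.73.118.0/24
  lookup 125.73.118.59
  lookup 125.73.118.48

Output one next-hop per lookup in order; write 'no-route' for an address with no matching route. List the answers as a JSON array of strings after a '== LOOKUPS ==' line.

Process each operation:
  + 125.64.0.0/12 (H1) depth=12
  + 125.73.96.0/19 (H1) depth=19
  Q 228.189.9.128: descend ε ; hops seen [∅] ; pick no-route
  + 9.33.248.98/32 (H1) depth=32
  + 125.73.0.0/16 (H2) depth=16
  + 125.73.118.48/32 (H1) depth=32
  - 125.73.0.0/16 clear@16
  Q 125.73.118.48: descend 01111101010010010111011000110000 ; hops seen [H1,H1,H1] ; pick H1
  Q 125.73.97.223: descend 0111110101001001011 ; hops seen [H1,H1] ; pick H1
  - 125.73.96.0/19 clear@19
  + 125.73.118.48/28 (H0) depth=28
  - 125.73.118.48/28 clear@28
  + 125.0.0.0/8 (H2) depth=8
  - 9.33.248.98/32 clear@32
  + 30.167.80.0/20 (H0) depth=20
  Q 125.0.0.5: descend 011111010 ; hops seen [H2] ; pick H2
  - 125.64.0.0/12 clear@12
  Q 125.0.3.40: descend 011111010 ; hops seen [H2] ; pick H2
  + 125.73.118.48/28 (H1) depth=28
  + 9.33.240.0/20 (H2) depth=20
  Q 125.0.0.0: descend 011111010 ; hops seen [H2] ; pick H2
  + 0.0.0.0/0 (H1) depth=0
  Q 125.73.118.48: descend 01111101010010010111011000110000 ; hops seen [H1,H2,H1,H1] ; pick H1
  - 125.0.0.0/8 clear@8
  Q 125.73.118.48: descend 01111101010010010111011000110000 ; hops seen [H1,H1,H1] ; pick H1
  + 125.73.118.0/24 (H0) depth=24
  Q 30.167.80.4: descend 00011110101001110101 ; hops seen [H1,H0] ; pick H0
  - 125.73.118.0/24 clear@24
  Q 125.73.118.59: descend 0111110101001001011101100011 ; hops seen [H1,H1] ; pick H1
  Q 125.73.118.48: descend 01111101010010010111011000110000 ; hops seen [H1,H1,H1] ; pick H1

== LOOKUPS ==
["no-route","H1","H1","H2","H2","H2","H1","H1","H0","H1","H1"]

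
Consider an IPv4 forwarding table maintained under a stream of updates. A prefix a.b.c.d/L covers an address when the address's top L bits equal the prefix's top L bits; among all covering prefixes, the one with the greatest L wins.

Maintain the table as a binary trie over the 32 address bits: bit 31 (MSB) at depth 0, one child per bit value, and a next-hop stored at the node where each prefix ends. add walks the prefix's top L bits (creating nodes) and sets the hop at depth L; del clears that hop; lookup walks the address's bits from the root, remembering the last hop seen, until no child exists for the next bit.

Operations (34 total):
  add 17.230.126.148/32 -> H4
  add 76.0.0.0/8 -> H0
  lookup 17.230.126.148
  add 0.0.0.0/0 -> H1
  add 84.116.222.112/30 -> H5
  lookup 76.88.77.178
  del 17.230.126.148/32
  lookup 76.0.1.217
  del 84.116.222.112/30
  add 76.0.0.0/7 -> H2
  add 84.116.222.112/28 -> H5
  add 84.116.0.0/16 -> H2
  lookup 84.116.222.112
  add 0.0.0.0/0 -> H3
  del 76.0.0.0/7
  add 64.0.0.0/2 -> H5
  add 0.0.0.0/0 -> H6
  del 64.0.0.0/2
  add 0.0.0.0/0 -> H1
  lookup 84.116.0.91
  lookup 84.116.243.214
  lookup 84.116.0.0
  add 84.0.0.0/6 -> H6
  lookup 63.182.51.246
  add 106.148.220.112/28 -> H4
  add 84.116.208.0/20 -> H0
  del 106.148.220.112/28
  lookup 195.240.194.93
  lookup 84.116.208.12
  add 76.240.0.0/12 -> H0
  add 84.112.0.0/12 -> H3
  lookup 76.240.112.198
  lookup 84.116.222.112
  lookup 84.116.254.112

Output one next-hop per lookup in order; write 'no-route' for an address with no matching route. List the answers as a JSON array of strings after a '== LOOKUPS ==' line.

Process each operation:
  + 17.230.126.148/32 (H4) depth=32
  + 76.0.0.0/8 (H0) depth=8
  Q 17.230.126.148: descend 00010001111001100111111010010100 ; hops seen [H4] ; pick H4
  + 0.0.0.0/0 (H1) depth=0
  + 84.116.222.112/30 (H5) depth=30
  Q 76.88.77.178: descend 01001100 ; hops seen [H1,H0] ; pick H0
  del 17.230.126.148/32 (clear depth 32)
  Q 76.0.1.217: descend 01001100 ; hops seen [H1,H0] ; pick H0
  del 84.116.222.112/30 (clear depth 30)
  + 76.0.0.0/7 (H2) depth=7
  + 84.116.222.112/28 (H5) depth=28
  + 84.116.0.0/16 (H2) depth=16
  Q 84.116.222.112: descend 010101000111010011011110011100 ; hops seen [H1,H2,H5] ; pick H5
  + 0.0.0.0/0 (H3) depth=0
  del 76.0.0.0/7 (clear depth 7)
  + 64.0.0.0/2 (H5) depth=2
  + 0.0.0.0/0 (H6) depth=0
  del 64.0.0.0/2 (clear depth 2)
  + 0.0.0.0/0 (H1) depth=0
  Q 84.116.0.91: descend 0101010001110100 ; hops seen [H1,H2] ; pick H2
  Q 84.116.243.214: descend 010101000111010011 ; hops seen [H1,H2] ; pick H2
  Q 84.116.0.0: descend 0101010001110100 ; hops seen [H1,H2] ; pick H2
  + 84.0.0.0/6 (H6) depth=6
  Q 63.182.51.246: descend 00 ; hops seen [H1] ; pick H1
  + 106.148.220.112/28 (H4) depth=28
  + 84.116.208.0/20 (H0) depth=20
  del 106.148.220.112/28 (clear depth 28)
  Q 195.240.194.93: descend ε ; hops seen [H1] ; pick H1
  Q 84.116.208.12: descend 01010100011101001101 ; hops seen [H1,H6,H2,H0] ; pick H0
  + 76.240.0.0/12 (H0) depth=12
  + 84.112.0.0/12 (H3) depth=12
  Q 76.240.112.198: descend 010011001111 ; hops seen [H1,H0,H0] ; pick H0
  Q 84.116.222.112: descend 010101000111010011011110011100 ; hops seen [H1,H6,H3,H2,H0,H5] ; pick H5
  Q 84.116.254.112: descend 010101000111010011 ; hops seen [H1,H6,H3,H2] ; pick H2

== LOOKUPS ==
["H4","H0","H0","H5","H2","H2","H2","H1","H1","H0","H0","H5","H2"]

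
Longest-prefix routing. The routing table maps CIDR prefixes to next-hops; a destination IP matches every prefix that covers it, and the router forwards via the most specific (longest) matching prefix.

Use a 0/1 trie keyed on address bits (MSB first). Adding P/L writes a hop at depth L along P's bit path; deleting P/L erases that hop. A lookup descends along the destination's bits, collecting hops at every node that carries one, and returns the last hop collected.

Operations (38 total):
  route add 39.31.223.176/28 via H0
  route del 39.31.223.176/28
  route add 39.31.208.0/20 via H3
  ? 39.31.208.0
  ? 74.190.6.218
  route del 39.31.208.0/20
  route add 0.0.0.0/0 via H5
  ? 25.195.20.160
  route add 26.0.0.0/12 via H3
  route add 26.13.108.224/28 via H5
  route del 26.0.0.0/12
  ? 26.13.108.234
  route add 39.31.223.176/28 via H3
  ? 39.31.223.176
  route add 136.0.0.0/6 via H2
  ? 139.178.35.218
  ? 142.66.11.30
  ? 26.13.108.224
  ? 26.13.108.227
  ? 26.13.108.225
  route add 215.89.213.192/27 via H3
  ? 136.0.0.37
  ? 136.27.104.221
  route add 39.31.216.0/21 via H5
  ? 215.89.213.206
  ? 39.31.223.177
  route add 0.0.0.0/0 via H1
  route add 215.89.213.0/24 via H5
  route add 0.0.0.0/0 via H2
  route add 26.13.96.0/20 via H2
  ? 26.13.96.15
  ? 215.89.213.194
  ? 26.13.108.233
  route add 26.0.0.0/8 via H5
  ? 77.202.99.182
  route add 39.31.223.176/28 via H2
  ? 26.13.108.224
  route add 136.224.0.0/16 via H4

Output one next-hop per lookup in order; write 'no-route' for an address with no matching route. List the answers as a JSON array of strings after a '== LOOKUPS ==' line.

Apply in order:
  + 39.31.223.176/28 (H0) depth=28
  - 39.31.223.176/28 clear@28
  + 39.31.208.0/20 (H3) depth=20
  lookup 39.31.208.0: bits 00100111000111111101 walk d0:-→d1:-→d2:-→d3:-→d4:-→d5:-→d6:-→d7:-→d8:-→d9:-→d10:-→d11:-→d12:-→d13:-→d14:-→d15:-→d16:-→d17:-→d18:-→d19:-→d20:H3 -> H3
  lookup 74.190.6.218: bits 0 walk d0:-→d1:- -> no-route
  - 39.31.208.0/20 clear@20
  + 0.0.0.0/0 (H5) depth=0
  lookup 25.195.20.160: bits 00 walk d0:H5→d1:-→d2:- -> H5
  + 26.0.0.0/12 (H3) depth=12
  + 26.13.108.224/28 (H5) depth=28
  - 26.0.0.0/12 clear@12
  lookup 26.13.108.234: bits 0001101000001101011011001110 walk d0:H5→d1:-→d2:-→d3:-→d4:-→d5:-→d6:-→d7:-→d8:-→d9:-→d10:-→d11:-→d12:-→d13:-→d14:-→d15:-→d16:-→d17:-→d18:-→d19:-→d20:-→d21:-→d22:-→d23:-→d24:-→d25:-→d26:-→d27:-→d28:H5 -> H5
  + 39.31.223.176/28 (H3) depth=28
  lookup 39.31.223.176: bits 0010011100011111110111111011 walk d0:H5→d1:-→d2:-→d3:-→d4:-→d5:-→d6:-→d7:-→d8:-→d9:-→d10:-→d11:-→d12:-→d13:-→d14:-→d15:-→d16:-→d17:-→d18:-→d19:-→d20:-→d21:-→d22:-→d23:-→d24:-→d25:-→d26:-→d27:-→d28:H3 -> H3
  + 136.0.0.0/6 (H2) depth=6
  lookup 139.178.35.218: bits 100010 walk d0:H5→d1:-→d2:-→d3:-→d4:-→d5:-→d6:H2 -> H2
  lookup 142.66.11.30: bits 10001 walk d0:H5→d1:-→d2:-→d3:-→d4:-→d5:- -> H5
  lookup 26.13.108.224: bits 0001101000001101011011001110 walk d0:H5→d1:-→d2:-→d3:-→d4:-→d5:-→d6:-→d7:-→d8:-→d9:-→d10:-→d11:-→d12:-→d13:-→d14:-→d15:-→d16:-→d17:-→d18:-→d19:-→d20:-→d21:-→d22:-→d23:-→d24:-→d25:-→d26:-→d27:-→d28:H5 -> H5
  lookup 26.13.108.227: bits 0001101000001101011011001110 walk d0:H5→d1:-→d2:-→d3:-→d4:-→d5:-→d6:-→d7:-→d8:-→d9:-→d10:-→d11:-→d12:-→d13:-→d14:-→d15:-→d16:-→d17:-→d18:-→d19:-→d20:-→d21:-→d22:-→d23:-→d24:-→d25:-→d26:-→d27:-→d28:H5 -> H5
  lookup 26.13.108.225: bits 0001101000001101011011001110 walk d0:H5→d1:-→d2:-→d3:-→d4:-→d5:-→d6:-→d7:-→d8:-→d9:-→d10:-→d11:-→d12:-→d13:-→d14:-→d15:-→d16:-→d17:-→d18:-→d19:-→d20:-→d21:-→d22:-→d23:-→d24:-→d25:-→d26:-→d27:-→d28:H5 -> H5
  + 215.89.213.192/27 (H3) depth=27
  lookup 136.0.0.37: bits 100010 walk d0:H5→d1:-→d2:-→d3:-→d4:-→d5:-→d6:H2 -> H2
  lookup 136.27.104.221: bits 100010 walk d0:H5→d1:-→d2:-→d3:-→d4:-→d5:-→d6:H2 -> H2
  + 39.31.216.0/21 (H5) depth=21
  lookup 215.89.213.206: bits 110101110101100111010101110 walk d0:H5→d1:-→d2:-→d3:-→d4:-→d5:-→d6:-→d7:-→d8:-→d9:-→d10:-→d11:-→d12:-→d13:-→d14:-→d15:-→d16:-→d17:-→d18:-→d19:-→d20:-→d21:-→d22:-→d23:-→d24:-→d25:-→d26:-→d27:H3 -> H3
  lookup 39.31.223.177: bits 0010011100011111110111111011 walk d0:H5→d1:-→d2:-→d3:-→d4:-→d5:-→d6:-→d7:-→d8:-→d9:-→d10:-→d11:-→d12:-→d13:-→d14:-→d15:-→d16:-→d17:-→d18:-→d19:-→d20:-→d21:H5→d22:-→d23:-→d24:-→d25:-→d26:-→d27:-→d28:H3 -> H3
  + 0.0.0.0/0 (H1) depth=0
  + 215.89.213.0/24 (H5) depth=24
  + 0.0.0.0/0 (H2) depth=0
  + 26.13.96.0/20 (H2) depth=20
  lookup 26.13.96.15: bits 00011010000011010110 walk d0:H2→d1:-→d2:-→d3:-→d4:-→d5:-→d6:-→d7:-→d8:-→d9:-→d10:-→d11:-→d12:-→d13:-→d14:-→d15:-→d16:-→d17:-→d18:-→d19:-→d20:H2 -> H2
  lookup 215.89.213.194: bits 110101110101100111010101110 walk d0:H2→d1:-→d2:-→d3:-→d4:-→d5:-→d6:-→d7:-→d8:-→d9:-→d10:-→d11:-→d12:-→d13:-→d14:-→d15:-→d16:-→d17:-→d18:-→d19:-→d20:-→d21:-→d22:-→d23:-→d24:H5→d25:-→d26:-→d27:H3 -> H3
  lookup 26.13.108.233: bits 0001101000001101011011001110 walk d0:H2→d1:-→d2:-→d3:-→d4:-→d5:-→d6:-→d7:-→d8:-→d9:-→d10:-→d11:-→d12:-→d13:-→d14:-→d15:-→d16:-→d17:-→d18:-→d19:-→d20:H2→d21:-→d22:-→d23:-→d24:-→d25:-→d26:-→d27:-→d28:H5 -> H5
  + 26.0.0.0/8 (H5) depth=8
  lookup 77.202.99.182: bits 0 walk d0:H2→d1:- -> H2
  + 39.31.223.176/28 (H2) depth=28
  lookup 26.13.108.224: bits 0001101000001101011011001110 walk d0:H2→d1:-→d2:-→d3:-→d4:-→d5:-→d6:-→d7:-→d8:H5→d9:-→d10:-→d11:-→d12:-→d13:-→d14:-→d15:-→d16:-→d17:-→d18:-→d19:-→d20:H2→d21:-→d22:-→d23:-→d24:-→d25:-→d26:-→d27:-→d28:H5 -> H5
  + 136.224.0.0/16 (H4) depth=16

== LOOKUPS ==
["H3","no-route","H5","H5","H3","H2","H5","H5","H5","H5","H2","H2","H3","H3","H2","H3","H5","H2","H5"]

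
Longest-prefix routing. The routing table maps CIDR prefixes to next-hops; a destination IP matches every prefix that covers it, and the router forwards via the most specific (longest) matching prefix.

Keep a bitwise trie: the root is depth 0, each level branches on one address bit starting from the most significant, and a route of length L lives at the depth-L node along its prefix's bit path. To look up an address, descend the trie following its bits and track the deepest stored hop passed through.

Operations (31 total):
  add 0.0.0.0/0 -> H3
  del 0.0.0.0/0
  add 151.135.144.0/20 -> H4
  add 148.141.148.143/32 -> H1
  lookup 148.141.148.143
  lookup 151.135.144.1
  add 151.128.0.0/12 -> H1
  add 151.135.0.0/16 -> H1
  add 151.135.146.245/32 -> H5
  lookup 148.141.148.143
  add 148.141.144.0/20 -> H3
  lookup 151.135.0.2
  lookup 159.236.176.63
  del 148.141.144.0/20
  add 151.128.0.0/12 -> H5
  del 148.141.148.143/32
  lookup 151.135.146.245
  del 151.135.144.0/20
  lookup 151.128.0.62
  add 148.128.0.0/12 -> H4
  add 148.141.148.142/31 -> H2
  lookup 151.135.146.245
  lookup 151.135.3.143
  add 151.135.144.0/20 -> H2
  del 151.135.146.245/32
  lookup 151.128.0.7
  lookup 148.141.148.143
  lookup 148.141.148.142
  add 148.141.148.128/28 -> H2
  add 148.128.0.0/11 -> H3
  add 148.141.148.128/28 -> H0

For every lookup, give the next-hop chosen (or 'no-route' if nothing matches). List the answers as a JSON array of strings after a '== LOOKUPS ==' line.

Trace:
  add 0.0.0.0/0 -> H3 at depth 0
  del 0.0.0.0/0 (clear depth 0)
  add 151.135.144.0/20 -> H4 at depth 20
  add 148.141.148.143/32 -> H1 at depth 32
  ? 148.141.148.143  path d0:-→d1:-→d2:-→d3:-→d4:-→d5:-→d6:-→d7:-→d8:-→d9:-→d10:-→d11:-→d12:-→d13:-→d14:-→d15:-→d16:-→d17:-→d18:-→d19:-→d20:-→d21:-→d22:-→d23:-→d24:-→d25:-→d26:-→d27:-→d28:-→d29:-→d30:-→d31:-→d32:H1  best=H1
  ? 151.135.144.1  path d0:-→d1:-→d2:-→d3:-→d4:-→d5:-→d6:-→d7:-→d8:-→d9:-→d10:-→d11:-→d12:-→d13:-→d14:-→d15:-→d16:-→d17:-→d18:-→d19:-→d20:H4  best=H4
  add 151.128.0.0/12 -> H1 at depth 12
  add 151.135.0.0/16 -> H1 at depth 16
  add 151.135.146.245/32 -> H5 at depth 32
  ? 148.141.148.143  path d0:-→d1:-→d2:-→d3:-→d4:-→d5:-→d6:-→d7:-→d8:-→d9:-→d10:-→d11:-→d12:-→d13:-→d14:-→d15:-→d16:-→d17:-→d18:-→d19:-→d20:-→d21:-→d22:-→d23:-→d24:-→d25:-→d26:-→d27:-→d28:-→d29:-→d30:-→d31:-→d32:H1  best=H1
  add 148.141.144.0/20 -> H3 at depth 20
  ? 151.135.0.2  path d0:-→d1:-→d2:-→d3:-→d4:-→d5:-→d6:-→d7:-→d8:-→d9:-→d10:-→d11:-→d12:H1→d13:-→d14:-→d15:-→d16:H1  best=H1
  ? 159.236.176.63  path d0:-→d1:-→d2:-→d3:-→d4:-  best=no-route
  del 148.141.144.0/20 (clear depth 20)
  add 151.128.0.0/12 -> H5 at depth 12
  del 148.141.148.143/32 (clear depth 32)
  ? 151.135.146.245  path d0:-→d1:-→d2:-→d3:-→d4:-→d5:-→d6:-→d7:-→d8:-→d9:-→d10:-→d11:-→d12:H5→d13:-→d14:-→d15:-→d16:H1→d17:-→d18:-→d19:-→d20:H4→d21:-→d22:-→d23:-→d24:-→d25:-→d26:-→d27:-→d28:-→d29:-→d30:-→d31:-→d32:H5  best=H5
  del 151.135.144.0/20 (clear depth 20)
  ? 151.128.0.62  path d0:-→d1:-→d2:-→d3:-→d4:-→d5:-→d6:-→d7:-→d8:-→d9:-→d10:-→d11:-→d12:H5→d13:-  best=H5
  add 148.128.0.0/12 -> H4 at depth 12
  add 148.141.148.142/31 -> H2 at depth 31
  ? 151.135.146.245  path d0:-→d1:-→d2:-→d3:-→d4:-→d5:-→d6:-→d7:-→d8:-→d9:-→d10:-→d11:-→d12:H5→d13:-→d14:-→d15:-→d16:H1→d17:-→d18:-→d19:-→d20:-→d21:-→d22:-→d23:-→d24:-→d25:-→d26:-→d27:-→d28:-→d29:-→d30:-→d31:-→d32:H5  best=H5
  ? 151.135.3.143  path d0:-→d1:-→d2:-→d3:-→d4:-→d5:-→d6:-→d7:-→d8:-→d9:-→d10:-→d11:-→d12:H5→d13:-→d14:-→d15:-→d16:H1  best=H1
  add 151.135.144.0/20 -> H2 at depth 20
  del 151.135.146.245/32 (clear depth 32)
  ? 151.128.0.7  path d0:-→d1:-→d2:-→d3:-→d4:-→d5:-→d6:-→d7:-→d8:-→d9:-→d10:-→d11:-→d12:H5→d13:-  best=H5
  ? 148.141.148.143  path d0:-→d1:-→d2:-→d3:-→d4:-→d5:-→d6:-→d7:-→d8:-→d9:-→d10:-→d11:-→d12:H4→d13:-→d14:-→d15:-→d16:-→d17:-→d18:-→d19:-→d20:-→d21:-→d22:-→d23:-→d24:-→d25:-→d26:-→d27:-→d28:-→d29:-→d30:-→d31:H2→d32:-  best=H2
  ? 148.141.148.142  path d0:-→d1:-→d2:-→d3:-→d4:-→d5:-→d6:-→d7:-→d8:-→d9:-→d10:-→d11:-→d12:H4→d13:-→d14:-→d15:-→d16:-→d17:-→d18:-→d19:-→d20:-→d21:-→d22:-→d23:-→d24:-→d25:-→d26:-→d27:-→d28:-→d29:-→d30:-→d31:H2  best=H2
  add 148.141.148.128/28 -> H2 at depth 28
  add 148.128.0.0/11 -> H3 at depth 11
  add 148.141.148.128/28 -> H0 at depth 28

== LOOKUPS ==
["H1","H4","H1","H1","no-route","H5","H5","H5","H1","H5","H2","H2"]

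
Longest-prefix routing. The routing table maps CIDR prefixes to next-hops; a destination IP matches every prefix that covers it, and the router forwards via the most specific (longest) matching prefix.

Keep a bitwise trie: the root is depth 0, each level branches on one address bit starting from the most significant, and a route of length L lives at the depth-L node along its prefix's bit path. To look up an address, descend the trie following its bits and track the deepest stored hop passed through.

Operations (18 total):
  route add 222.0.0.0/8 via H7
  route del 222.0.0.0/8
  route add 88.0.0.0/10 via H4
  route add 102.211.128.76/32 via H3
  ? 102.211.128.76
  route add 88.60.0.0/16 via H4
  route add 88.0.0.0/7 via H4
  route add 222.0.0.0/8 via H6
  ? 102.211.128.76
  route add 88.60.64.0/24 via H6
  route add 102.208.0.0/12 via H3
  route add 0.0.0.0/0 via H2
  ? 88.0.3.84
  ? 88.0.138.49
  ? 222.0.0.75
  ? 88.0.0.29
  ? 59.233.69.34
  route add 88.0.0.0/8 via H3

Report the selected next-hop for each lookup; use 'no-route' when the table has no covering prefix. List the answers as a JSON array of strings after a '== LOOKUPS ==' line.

Process each operation:
  add 222.0.0.0/8 -> H7 at depth 8
  del 222.0.0.0/8 (clear depth 8)
  add 88.0.0.0/10 -> H4 at depth 10
  add 102.211.128.76/32 -> H3 at depth 32
  lookup 102.211.128.76: bits 01100110110100111000000001001100 walk d0:-→d1:-→d2:-→d3:-→d4:-→d5:-→d6:-→d7:-→d8:-→d9:-→d10:-→d11:-→d12:-→d13:-→d14:-→d15:-→d16:-→d17:-→d18:-→d19:-→d20:-→d21:-→d22:-→d23:-→d24:-→d25:-→d26:-→d27:-→d28:-→d29:-→d30:-→d31:-→d32:H3 -> H3
  add 88.60.0.0/16 -> H4 at depth 16
  add 88.0.0.0/7 -> H4 at depth 7
  add 222.0.0.0/8 -> H6 at depth 8
  lookup 102.211.128.76: bits 01100110110100111000000001001100 walk d0:-→d1:-→d2:-→d3:-→d4:-→d5:-→d6:-→d7:-→d8:-→d9:-→d10:-→d11:-→d12:-→d13:-→d14:-→d15:-→d16:-→d17:-→d18:-→d19:-→d20:-→d21:-→d22:-→d23:-→d24:-→d25:-→d26:-→d27:-→d28:-→d29:-→d30:-→d31:-→d32:H3 -> H3
  add 88.60.64.0/24 -> H6 at depth 24
  add 102.208.0.0/12 -> H3 at depth 12
  add 0.0.0.0/0 -> H2 at depth 0
  lookup 88.0.3.84: bits 0101100000 walk d0:H2→d1:-→d2:-→d3:-→d4:-→d5:-→d6:-→d7:H4→d8:-→d9:-→d10:H4 -> H4
  lookup 88.0.138.49: bits 0101100000 walk d0:H2→d1:-→d2:-→d3:-→d4:-→d5:-→d6:-→d7:H4→d8:-→d9:-→d10:H4 -> H4
  lookup 222.0.0.75: bits 11011110 walk d0:H2→d1:-→d2:-→d3:-→d4:-→d5:-→d6:-→d7:-→d8:H6 -> H6
  lookup 88.0.0.29: bits 0101100000 walk d0:H2→d1:-→d2:-→d3:-→d4:-→d5:-→d6:-→d7:H4→d8:-→d9:-→d10:H4 -> H4
  lookup 59.233.69.34: bits 0 walk d0:H2→d1:- -> H2
  add 88.0.0.0/8 -> H3 at depth 8

== LOOKUPS ==
["H3","H3","H4","H4","H6","H4","H2"]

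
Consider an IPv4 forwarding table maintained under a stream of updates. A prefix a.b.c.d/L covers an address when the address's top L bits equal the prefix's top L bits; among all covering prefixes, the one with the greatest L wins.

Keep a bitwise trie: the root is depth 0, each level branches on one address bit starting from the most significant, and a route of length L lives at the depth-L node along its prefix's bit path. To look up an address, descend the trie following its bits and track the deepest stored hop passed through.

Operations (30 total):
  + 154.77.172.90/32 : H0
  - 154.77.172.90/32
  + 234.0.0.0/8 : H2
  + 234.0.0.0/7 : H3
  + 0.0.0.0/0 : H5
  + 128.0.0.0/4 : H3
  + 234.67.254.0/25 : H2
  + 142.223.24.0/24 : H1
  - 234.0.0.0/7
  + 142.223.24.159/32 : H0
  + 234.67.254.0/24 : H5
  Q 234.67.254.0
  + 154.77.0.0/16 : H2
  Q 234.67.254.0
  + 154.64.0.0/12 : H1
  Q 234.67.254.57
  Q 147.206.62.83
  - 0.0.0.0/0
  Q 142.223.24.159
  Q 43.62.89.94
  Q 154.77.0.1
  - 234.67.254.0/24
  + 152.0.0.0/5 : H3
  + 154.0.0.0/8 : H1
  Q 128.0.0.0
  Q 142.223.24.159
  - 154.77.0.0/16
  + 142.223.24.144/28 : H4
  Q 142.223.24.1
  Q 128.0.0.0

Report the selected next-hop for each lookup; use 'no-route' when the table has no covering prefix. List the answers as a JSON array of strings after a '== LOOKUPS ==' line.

Apply in order:
  + 154.77.172.90/32 (H0) depth=32
  - 154.77.172.90/32 clear@32
  + 234.0.0.0/8 (H2) depth=8
  + 234.0.0.0/7 (H3) depth=7
  + 0.0.0.0/0 (H5) depth=0
  + 128.0.0.0/4 (H3) depth=4
  + 234.67.254.0/25 (H2) depth=25
  + 142.223.24.0/24 (H1) depth=24
  - 234.0.0.0/7 clear@7
  + 142.223.24.159/32 (H0) depth=32
  + 234.67.254.0/24 (H5) depth=24
  Q 234.67.254.0: descend 1110101001000011111111100 ; hops seen [H5,H2,H5,H2] ; pick H2
  + 154.77.0.0/16 (H2) depth=16
  Q 234.67.254.0: descend 1110101001000011111111100 ; hops seen [H5,H2,H5,H2] ; pick H2
  + 154.64.0.0/12 (H1) depth=12
  Q 234.67.254.57: descend 1110101001000011111111100 ; hops seen [H5,H2,H5,H2] ; pick H2
  Q 147.206.62.83: descend 1001 ; hops seen [H5] ; pick H5
  - 0.0.0.0/0 clear@0
  Q 142.223.24.159: descend 10001110110111110001100010011111 ; hops seen [H3,H1,H0] ; pick H0
  Q 43.62.89.94: descend ε ; hops seen [∅] ; pick no-route
  Q 154.77.0.1: descend 1001101001001101 ; hops seen [H1,H2] ; pick H2
  - 234.67.254.0/24 clear@24
  + 152.0.0.0/5 (H3) depth=5
  + 154.0.0.0/8 (H1) depth=8
  Q 128.0.0.0: descend 1000 ; hops seen [H3] ; pick H3
  Q 142.223.24.159: descend 10001110110111110001100010011111 ; hops seen [H3,H1,H0] ; pick H0
  - 154.77.0.0/16 clear@16
  + 142.223.24.144/28 (H4) depth=28
  Q 142.223.24.1: descend 100011101101111100011000 ; hops seen [H3,H1] ; pick H1
  Q 128.0.0.0: descend 1000 ; hops seen [H3] ; pick H3

== LOOKUPS ==
["H2","H2","H2","H5","H0","no-route","H2","H3","H0","H1","H3"]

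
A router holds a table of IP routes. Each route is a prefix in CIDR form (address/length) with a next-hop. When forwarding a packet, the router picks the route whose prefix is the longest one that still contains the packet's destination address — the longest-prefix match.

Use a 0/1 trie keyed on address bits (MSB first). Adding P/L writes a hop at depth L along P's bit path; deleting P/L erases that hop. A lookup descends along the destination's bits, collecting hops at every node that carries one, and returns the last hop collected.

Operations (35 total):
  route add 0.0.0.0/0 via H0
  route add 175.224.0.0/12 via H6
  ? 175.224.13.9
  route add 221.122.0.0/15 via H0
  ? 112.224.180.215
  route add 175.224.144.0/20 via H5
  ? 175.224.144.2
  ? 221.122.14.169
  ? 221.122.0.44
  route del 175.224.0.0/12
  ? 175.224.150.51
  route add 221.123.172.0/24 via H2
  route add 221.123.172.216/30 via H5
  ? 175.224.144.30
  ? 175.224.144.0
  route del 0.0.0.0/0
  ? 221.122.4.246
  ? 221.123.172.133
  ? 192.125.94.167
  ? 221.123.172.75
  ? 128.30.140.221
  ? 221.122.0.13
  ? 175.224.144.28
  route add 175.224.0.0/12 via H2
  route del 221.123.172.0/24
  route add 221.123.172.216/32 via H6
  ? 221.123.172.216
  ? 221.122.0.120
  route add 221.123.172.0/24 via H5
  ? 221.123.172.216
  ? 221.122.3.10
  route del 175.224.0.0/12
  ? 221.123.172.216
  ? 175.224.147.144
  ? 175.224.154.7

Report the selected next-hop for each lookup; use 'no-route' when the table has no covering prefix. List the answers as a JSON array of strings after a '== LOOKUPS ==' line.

Trace:
  + 0.0.0.0/0 (H0) depth=0
  + 175.224.0.0/12 (H6) depth=12
  Q 175.224.13.9: descend 101011111110 ; hops seen [H0,H6] ; pick H6
  + 221.122.0.0/15 (H0) depth=15
  Q 112.224.180.215: descend ε ; hops seen [H0] ; pick H0
  + 175.224.144.0/20 (H5) depth=20
  Q 175.224.144.2: descend 10101111111000001001 ; hops seen [H0,H6,H5] ; pick H5
  Q 221.122.14.169: descend 110111010111101 ; hops seen [H0,H0] ; pick H0
  Q 221.122.0.44: descend 110111010111101 ; hops seen [H0,H0] ; pick H0
  - 175.224.0.0/12 clear@12
  Q 175.224.150.51: descend 10101111111000001001 ; hops seen [H0,H5] ; pick H5
  + 221.123.172.0/24 (H2) depth=24
  + 221.123.172.216/30 (H5) depth=30
  Q 175.224.144.30: descend 10101111111000001001 ; hops seen [H0,H5] ; pick H5
  Q 175.224.144.0: descend 10101111111000001001 ; hops seen [H0,H5] ; pick H5
  - 0.0.0.0/0 clear@0
  Q 221.122.4.246: descend 110111010111101 ; hops seen [H0] ; pick H0
  Q 221.123.172.133: descend 1101110101111011101011001 ; hops seen [H0,H2] ; pick H2
  Q 192.125.94.167: descend 110 ; hops seen [∅] ; pick no-route
  Q 221.123.172.75: descend 110111010111101110101100 ; hops seen [H0,H2] ; pick H2
  Q 128.30.140.221: descend 10 ; hops seen [∅] ; pick no-route
  Q 221.122.0.13: descend 110111010111101 ; hops seen [H0] ; pick H0
  Q 175.224.144.28: descend 10101111111000001001 ; hops seen [H5] ; pick H5
  + 175.224.0.0/12 (H2) depth=12
  - 221.123.172.0/24 clear@24
  + 221.123.172.216/32 (H6) depth=32
  Q 221.123.172.216: descend 11011101011110111010110011011000 ; hops seen [H0,H5,H6] ; pick H6
  Q 221.122.0.120: descend 110111010111101 ; hops seen [H0] ; pick H0
  + 221.123.172.0/24 (H5) depth=24
  Q 221.123.172.216: descend 11011101011110111010110011011000 ; hops seen [H0,H5,H5,H6] ; pick H6
  Q 221.122.3.10: descend 110111010111101 ; hops seen [H0] ; pick H0
  - 175.224.0.0/12 clear@12
  Q 221.123.172.216: descend 11011101011110111010110011011000 ; hops seen [H0,H5,H5,H6] ; pick H6
  Q 175.224.147.144: descend 10101111111000001001 ; hops seen [H5] ; pick H5
  Q 175.224.154.7: descend 10101111111000001001 ; hops seen [H5] ; pick H5

== LOOKUPS ==
["H6","H0","H5","H0","H0","H5","H5","H5","H0","H2","no-route","H2","no-route","H0","H5","H6","H0","H6","H0","H6","H5","H5"]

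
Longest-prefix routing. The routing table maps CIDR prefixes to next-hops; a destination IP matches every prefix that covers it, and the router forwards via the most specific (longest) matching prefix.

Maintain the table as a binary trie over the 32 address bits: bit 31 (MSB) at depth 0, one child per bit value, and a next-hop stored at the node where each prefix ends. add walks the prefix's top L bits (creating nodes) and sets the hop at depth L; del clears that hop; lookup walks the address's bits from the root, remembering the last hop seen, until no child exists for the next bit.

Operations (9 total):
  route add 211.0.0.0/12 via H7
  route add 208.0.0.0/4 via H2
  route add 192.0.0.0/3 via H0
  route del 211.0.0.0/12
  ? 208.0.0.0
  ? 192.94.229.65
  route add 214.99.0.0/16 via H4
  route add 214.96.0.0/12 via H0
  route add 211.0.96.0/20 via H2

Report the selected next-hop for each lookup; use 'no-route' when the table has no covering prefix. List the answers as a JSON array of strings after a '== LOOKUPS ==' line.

Apply in order:
  + 211.0.0.0/12 (H7) depth=12
  + 208.0.0.0/4 (H2) depth=4
  + 192.0.0.0/3 (H0) depth=3
  del 211.0.0.0/12 (clear depth 12)
  ? 208.0.0.0  path d0:-→d1:-→d2:-→d3:H0→d4:H2→d5:-→d6:-  best=H2
  ? 192.94.229.65  path d0:-→d1:-→d2:-→d3:H0  best=H0
  + 214.99.0.0/16 (H4) depth=16
  + 214.96.0.0/12 (H0) depth=12
  + 211.0.96.0/20 (H2) depth=20

== LOOKUPS ==
["H2","H0"]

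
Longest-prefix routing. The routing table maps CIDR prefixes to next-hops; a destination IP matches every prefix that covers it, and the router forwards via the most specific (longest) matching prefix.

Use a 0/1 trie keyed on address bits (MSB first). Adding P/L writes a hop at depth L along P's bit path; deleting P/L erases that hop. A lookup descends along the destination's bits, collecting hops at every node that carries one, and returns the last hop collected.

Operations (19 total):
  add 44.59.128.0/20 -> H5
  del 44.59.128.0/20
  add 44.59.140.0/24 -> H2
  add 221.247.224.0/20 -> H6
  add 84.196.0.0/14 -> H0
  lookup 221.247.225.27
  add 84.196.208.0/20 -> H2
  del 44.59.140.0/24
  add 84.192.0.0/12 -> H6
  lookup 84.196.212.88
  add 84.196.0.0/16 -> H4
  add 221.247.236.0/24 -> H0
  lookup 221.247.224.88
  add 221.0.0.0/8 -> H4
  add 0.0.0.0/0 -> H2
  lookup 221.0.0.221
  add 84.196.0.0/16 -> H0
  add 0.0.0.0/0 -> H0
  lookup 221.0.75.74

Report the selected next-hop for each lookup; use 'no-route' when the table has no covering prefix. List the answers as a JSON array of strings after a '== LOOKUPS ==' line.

Apply in order:
  + 44.59.128.0/20 (H5) depth=20
  - 44.59.128.0/20 clear@20
  + 44.59.140.0/24 (H2) depth=24
  + 221.247.224.0/20 (H6) depth=20
  + 84.196.0.0/14 (H0) depth=14
  Q 221.247.225.27: descend 11011101111101111110 ; hops seen [H6] ; pick H6
  + 84.196.208.0/20 (H2) depth=20
  - 44.59.140.0/24 clear@24
  + 84.192.0.0/12 (H6) depth=12
  Q 84.196.212.88: descend 01010100110001001101 ; hops seen [H6,H0,H2] ; pick H2
  + 84.196.0.0/16 (H4) depth=16
  + 221.247.236.0/24 (H0) depth=24
  Q 221.247.224.88: descend 11011101111101111110 ; hops seen [H6] ; pick H6
  + 221.0.0.0/8 (H4) depth=8
  + 0.0.0.0/0 (H2) depth=0
  Q 221.0.0.221: descend 11011101 ; hops seen [H2,H4] ; pick H4
  + 84.196.0.0/16 (H0) depth=16
  + 0.0.0.0/0 (H0) depth=0
  Q 221.0.75.74: descend 11011101 ; hops seen [H0,H4] ; pick H4

== LOOKUPS ==
["H6","H2","H6","H4","H4"]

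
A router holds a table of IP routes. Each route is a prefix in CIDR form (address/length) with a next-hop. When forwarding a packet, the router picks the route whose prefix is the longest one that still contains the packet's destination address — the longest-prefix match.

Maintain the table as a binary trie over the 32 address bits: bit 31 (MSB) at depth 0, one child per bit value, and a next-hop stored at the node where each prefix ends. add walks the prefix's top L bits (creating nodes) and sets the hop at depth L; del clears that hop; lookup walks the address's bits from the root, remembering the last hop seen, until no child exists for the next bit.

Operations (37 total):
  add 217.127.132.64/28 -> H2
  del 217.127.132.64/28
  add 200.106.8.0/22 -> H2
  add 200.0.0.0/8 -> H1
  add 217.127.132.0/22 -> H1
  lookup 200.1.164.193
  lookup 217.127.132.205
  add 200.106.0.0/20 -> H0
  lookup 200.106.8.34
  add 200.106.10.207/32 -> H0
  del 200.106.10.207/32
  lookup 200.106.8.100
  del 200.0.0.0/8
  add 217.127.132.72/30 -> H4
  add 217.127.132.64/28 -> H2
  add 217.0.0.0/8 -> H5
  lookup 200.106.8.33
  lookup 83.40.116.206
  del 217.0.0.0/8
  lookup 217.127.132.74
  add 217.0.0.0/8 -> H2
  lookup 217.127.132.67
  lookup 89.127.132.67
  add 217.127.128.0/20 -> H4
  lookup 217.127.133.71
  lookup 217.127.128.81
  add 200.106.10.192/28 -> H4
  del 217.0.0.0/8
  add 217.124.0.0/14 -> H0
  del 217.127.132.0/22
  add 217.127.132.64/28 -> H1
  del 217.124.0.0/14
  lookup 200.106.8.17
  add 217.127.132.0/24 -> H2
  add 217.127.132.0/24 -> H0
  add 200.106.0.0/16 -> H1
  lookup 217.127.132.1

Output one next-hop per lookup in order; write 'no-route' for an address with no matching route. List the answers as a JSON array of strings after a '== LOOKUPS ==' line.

Trace:
  add 217.127.132.64/28 -> H2 at depth 28
  del 217.127.132.64/28 (clear depth 28)
  add 200.106.8.0/22 -> H2 at depth 22
  add 200.0.0.0/8 -> H1 at depth 8
  add 217.127.132.0/22 -> H1 at depth 22
  lookup 200.1.164.193: bits 110010000 walk d0:-→d1:-→d2:-→d3:-→d4:-→d5:-→d6:-→d7:-→d8:H1→d9:- -> H1
  lookup 217.127.132.205: bits 110110010111111110000100 walk d0:-→d1:-→d2:-→d3:-→d4:-→d5:-→d6:-→d7:-→d8:-→d9:-→d10:-→d11:-→d12:-→d13:-→d14:-→d15:-→d16:-→d17:-→d18:-→d19:-→d20:-→d21:-→d22:H1→d23:-→d24:- -> H1
  add 200.106.0.0/20 -> H0 at depth 20
  lookup 200.106.8.34: bits 1100100001101010000010 walk d0:-→d1:-→d2:-→d3:-→d4:-→d5:-→d6:-→d7:-→d8:H1→d9:-→d10:-→d11:-→d12:-→d13:-→d14:-→d15:-→d16:-→d17:-→d18:-→d19:-→d20:H0→d21:-→d22:H2 -> H2
  add 200.106.10.207/32 -> H0 at depth 32
  del 200.106.10.207/32 (clear depth 32)
  lookup 200.106.8.100: bits 1100100001101010000010 walk d0:-→d1:-→d2:-→d3:-→d4:-→d5:-→d6:-→d7:-→d8:H1→d9:-→d10:-→d11:-→d12:-→d13:-→d14:-→d15:-→d16:-→d17:-→d18:-→d19:-→d20:H0→d21:-→d22:H2 -> H2
  del 200.0.0.0/8 (clear depth 8)
  add 217.127.132.72/30 -> H4 at depth 30
  add 217.127.132.64/28 -> H2 at depth 28
  add 217.0.0.0/8 -> H5 at depth 8
  lookup 200.106.8.33: bits 1100100001101010000010 walk d0:-→d1:-→d2:-→d3:-→d4:-→d5:-→d6:-→d7:-→d8:-→d9:-→d10:-→d11:-→d12:-→d13:-→d14:-→d15:-→d16:-→d17:-→d18:-→d19:-→d20:H0→d21:-→d22:H2 -> H2
  lookup 83.40.116.206: bits ε walk d0:- -> no-route
  del 217.0.0.0/8 (clear depth 8)
  lookup 217.127.132.74: bits 110110010111111110000100010010 walk d0:-→d1:-→d2:-→d3:-→d4:-→d5:-→d6:-→d7:-→d8:-→d9:-→d10:-→d11:-→d12:-→d13:-→d14:-→d15:-→d16:-→d17:-→d18:-→d19:-→d20:-→d21:-→d22:H1→d23:-→d24:-→d25:-→d26:-→d27:-→d28:H2→d29:-→d30:H4 -> H4
  add 217.0.0.0/8 -> H2 at depth 8
  lookup 217.127.132.67: bits 1101100101111111100001000100 walk d0:-→d1:-→d2:-→d3:-→d4:-→d5:-→d6:-→d7:-→d8:H2→d9:-→d10:-→d11:-→d12:-→d13:-→d14:-→d15:-→d16:-→d17:-→d18:-→d19:-→d20:-→d21:-→d22:H1→d23:-→d24:-→d25:-→d26:-→d27:-→d28:H2 -> H2
  lookup 89.127.132.67: bits ε walk d0:- -> no-route
  add 217.127.128.0/20 -> H4 at depth 20
  lookup 217.127.133.71: bits 11011001011111111000010 walk d0:-→d1:-→d2:-→d3:-→d4:-→d5:-→d6:-→d7:-→d8:H2→d9:-→d10:-→d11:-→d12:-→d13:-→d14:-→d15:-→d16:-→d17:-→d18:-→d19:-→d20:H4→d21:-→d22:H1→d23:- -> H1
  lookup 217.127.128.81: bits 110110010111111110000 walk d0:-→d1:-→d2:-→d3:-→d4:-→d5:-→d6:-→d7:-→d8:H2→d9:-→d10:-→d11:-→d12:-→d13:-→d14:-→d15:-→d16:-→d17:-→d18:-→d19:-→d20:H4→d21:- -> H4
  add 200.106.10.192/28 -> H4 at depth 28
  del 217.0.0.0/8 (clear depth 8)
  add 217.124.0.0/14 -> H0 at depth 14
  del 217.127.132.0/22 (clear depth 22)
  add 217.127.132.64/28 -> H1 at depth 28
  del 217.124.0.0/14 (clear depth 14)
  lookup 200.106.8.17: bits 1100100001101010000010 walk d0:-→d1:-→d2:-→d3:-→d4:-→d5:-→d6:-→d7:-→d8:-→d9:-→d10:-→d11:-→d12:-→d13:-→d14:-→d15:-→d16:-→d17:-→d18:-→d19:-→d20:H0→d21:-→d22:H2 -> H2
  add 217.127.132.0/24 -> H2 at depth 24
  add 217.127.132.0/24 -> H0 at depth 24
  add 200.106.0.0/16 -> H1 at depth 16
  lookup 217.127.132.1: bits 1101100101111111100001000 walk d0:-→d1:-→d2:-→d3:-→d4:-→d5:-→d6:-→d7:-→d8:-→d9:-→d10:-→d11:-→d12:-→d13:-→d14:-→d15:-→d16:-→d17:-→d18:-→d19:-→d20:H4→d21:-→d22:-→d23:-→d24:H0→d25:- -> H0

== LOOKUPS ==
["H1","H1","H2","H2","H2","no-route","H4","H2","no-route","H1","H4","H2","H0"]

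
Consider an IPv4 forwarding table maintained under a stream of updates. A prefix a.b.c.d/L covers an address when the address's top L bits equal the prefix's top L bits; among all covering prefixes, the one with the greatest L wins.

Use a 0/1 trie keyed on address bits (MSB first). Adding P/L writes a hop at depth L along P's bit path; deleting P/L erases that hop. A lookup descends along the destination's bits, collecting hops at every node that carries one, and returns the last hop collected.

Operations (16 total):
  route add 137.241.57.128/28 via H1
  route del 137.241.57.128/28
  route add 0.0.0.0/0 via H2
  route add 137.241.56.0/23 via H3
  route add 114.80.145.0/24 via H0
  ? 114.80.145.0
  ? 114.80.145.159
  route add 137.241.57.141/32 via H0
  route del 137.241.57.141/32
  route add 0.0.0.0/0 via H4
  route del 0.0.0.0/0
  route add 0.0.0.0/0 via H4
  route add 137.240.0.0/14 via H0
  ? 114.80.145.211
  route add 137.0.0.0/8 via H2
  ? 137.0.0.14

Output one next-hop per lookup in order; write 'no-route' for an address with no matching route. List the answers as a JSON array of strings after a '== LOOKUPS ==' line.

Apply in order:
  + 137.241.57.128/28 (H1) depth=28
  - 137.241.57.128/28 clear@28
  + 0.0.0.0/0 (H2) depth=0
  + 137.241.56.0/23 (H3) depth=23
  + 114.80.145.0/24 (H0) depth=24
  Q 114.80.145.0: descend 011100100101000010010001 ; hops seen [H2,H0] ; pick H0
  Q 114.80.145.159: descend 011100100101000010010001 ; hops seen [H2,H0] ; pick H0
  + 137.241.57.141/32 (H0) depth=32
  - 137.241.57.141/32 clear@32
  + 0.0.0.0/0 (H4) depth=0
  - 0.0.0.0/0 clear@0
  + 0.0.0.0/0 (H4) depth=0
  + 137.240.0.0/14 (H0) depth=14
  Q 114.80.145.211: descend 011100100101000010010001 ; hops seen [H4,H0] ; pick H0
  + 137.0.0.0/8 (H2) depth=8
  Q 137.0.0.14: descend 10001001 ; hops seen [H4,H2] ; pick H2

== LOOKUPS ==
["H0","H0","H0","H2"]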